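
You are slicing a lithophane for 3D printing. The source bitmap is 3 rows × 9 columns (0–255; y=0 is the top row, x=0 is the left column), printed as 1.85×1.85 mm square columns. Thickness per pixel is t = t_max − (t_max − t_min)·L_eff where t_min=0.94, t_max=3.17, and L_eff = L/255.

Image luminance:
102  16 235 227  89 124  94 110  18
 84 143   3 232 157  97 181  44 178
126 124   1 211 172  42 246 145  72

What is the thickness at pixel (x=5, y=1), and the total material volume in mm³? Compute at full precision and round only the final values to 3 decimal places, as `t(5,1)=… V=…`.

t(5,1)=2.322 V=194.971

span = t_max - t_min = 3.17 - 0.94 = 2.230
L(5,1) = 97, L_eff = 97/255 = 0.380392
t(5,1) = 3.17 - 2.230·0.380392 = 2.322
Σt over all 3·9 pixels = 242111/4250 ≈ 56.9672941
V = pitch²·Σt = 1.85²·242111/4250 = 194.971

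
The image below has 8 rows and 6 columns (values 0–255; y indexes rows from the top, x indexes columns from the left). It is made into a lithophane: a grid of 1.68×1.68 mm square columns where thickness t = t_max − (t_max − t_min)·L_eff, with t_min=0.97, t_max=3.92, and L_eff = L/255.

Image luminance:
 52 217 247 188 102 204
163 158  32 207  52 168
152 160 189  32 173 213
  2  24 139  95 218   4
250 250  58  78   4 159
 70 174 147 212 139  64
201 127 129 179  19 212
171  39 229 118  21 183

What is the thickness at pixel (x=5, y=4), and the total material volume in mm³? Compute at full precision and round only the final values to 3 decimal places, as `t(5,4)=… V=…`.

t(5,4)=2.081 V=321.311

span = t_max - t_min = 3.92 - 0.97 = 2.950
L(5,4) = 159, L_eff = 159/255 = 0.623529
t(5,4) = 3.92 - 2.950·0.623529 = 2.081
Σt over all 8·6 pixels = 5806/51 ≈ 113.8431373
V = pitch²·Σt = 1.68²·5806/51 = 321.311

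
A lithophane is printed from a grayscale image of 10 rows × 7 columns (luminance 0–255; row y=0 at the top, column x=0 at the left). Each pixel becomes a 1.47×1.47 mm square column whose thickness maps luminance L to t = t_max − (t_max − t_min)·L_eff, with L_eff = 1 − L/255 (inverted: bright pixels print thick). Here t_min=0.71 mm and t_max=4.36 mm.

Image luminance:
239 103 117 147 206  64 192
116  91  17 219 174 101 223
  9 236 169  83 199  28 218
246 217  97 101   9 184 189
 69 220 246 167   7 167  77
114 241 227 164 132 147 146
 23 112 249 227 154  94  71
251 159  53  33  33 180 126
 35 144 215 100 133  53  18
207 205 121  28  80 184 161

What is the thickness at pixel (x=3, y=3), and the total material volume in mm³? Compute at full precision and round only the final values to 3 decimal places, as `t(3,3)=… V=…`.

span = t_max - t_min = 4.36 - 0.71 = 3.650
L(3,3) = 101, L_eff = 1 - 101/255 = 0.603922 (inverted)
t(3,3) = 4.36 - 3.650·0.603922 = 2.156
Σt over all 10·7 pixels = 317287/1700 ≈ 186.6394118
V = pitch²·Σt = 1.47²·317287/1700 = 403.309

t(3,3)=2.156 V=403.309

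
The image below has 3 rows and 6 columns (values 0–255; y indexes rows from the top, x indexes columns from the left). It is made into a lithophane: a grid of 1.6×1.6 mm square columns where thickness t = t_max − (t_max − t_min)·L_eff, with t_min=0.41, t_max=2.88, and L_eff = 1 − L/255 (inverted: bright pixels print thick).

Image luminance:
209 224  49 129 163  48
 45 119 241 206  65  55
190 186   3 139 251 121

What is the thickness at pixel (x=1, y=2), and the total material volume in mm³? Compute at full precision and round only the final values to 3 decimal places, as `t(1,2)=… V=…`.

t(1,2)=2.212 V=79.472

span = t_max - t_min = 2.88 - 0.41 = 2.470
L(1,2) = 186, L_eff = 1 - 186/255 = 0.270588 (inverted)
t(1,2) = 2.88 - 2.470·0.270588 = 2.212
Σt over all 3·6 pixels = 791611/25500 ≈ 31.0435686
V = pitch²·Σt = 1.6²·791611/25500 = 79.472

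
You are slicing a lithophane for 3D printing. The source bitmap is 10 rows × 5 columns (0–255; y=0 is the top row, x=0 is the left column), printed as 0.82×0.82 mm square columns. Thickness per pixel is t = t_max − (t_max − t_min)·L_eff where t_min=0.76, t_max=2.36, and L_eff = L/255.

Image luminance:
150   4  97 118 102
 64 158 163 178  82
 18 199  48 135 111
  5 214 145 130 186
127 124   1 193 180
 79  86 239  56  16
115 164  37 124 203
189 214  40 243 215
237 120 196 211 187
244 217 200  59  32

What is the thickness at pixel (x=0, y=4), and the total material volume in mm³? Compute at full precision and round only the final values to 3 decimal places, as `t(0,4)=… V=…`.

span = t_max - t_min = 2.36 - 0.76 = 1.600
L(0,4) = 127, L_eff = 127/255 = 0.498039
t(0,4) = 2.36 - 1.600·0.498039 = 1.563
Σt over all 10·5 pixels = 19442/255 ≈ 76.2431373
V = pitch²·Σt = 0.82²·19442/255 = 51.266

t(0,4)=1.563 V=51.266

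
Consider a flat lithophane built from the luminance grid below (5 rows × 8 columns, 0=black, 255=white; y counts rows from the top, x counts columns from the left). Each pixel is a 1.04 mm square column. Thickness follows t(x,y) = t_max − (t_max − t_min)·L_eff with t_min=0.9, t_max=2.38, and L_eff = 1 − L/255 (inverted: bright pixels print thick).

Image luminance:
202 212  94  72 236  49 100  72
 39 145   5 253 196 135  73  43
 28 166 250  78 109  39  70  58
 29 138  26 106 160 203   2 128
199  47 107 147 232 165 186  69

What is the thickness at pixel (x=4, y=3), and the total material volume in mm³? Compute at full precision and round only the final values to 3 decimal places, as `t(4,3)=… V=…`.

t(4,3)=1.829 V=68.241

span = t_max - t_min = 2.38 - 0.9 = 1.480
L(4,3) = 160, L_eff = 1 - 160/255 = 0.372549 (inverted)
t(4,3) = 2.38 - 1.480·0.372549 = 1.829
Σt over all 5·8 pixels = 134072/2125 ≈ 63.0927059
V = pitch²·Σt = 1.04²·134072/2125 = 68.241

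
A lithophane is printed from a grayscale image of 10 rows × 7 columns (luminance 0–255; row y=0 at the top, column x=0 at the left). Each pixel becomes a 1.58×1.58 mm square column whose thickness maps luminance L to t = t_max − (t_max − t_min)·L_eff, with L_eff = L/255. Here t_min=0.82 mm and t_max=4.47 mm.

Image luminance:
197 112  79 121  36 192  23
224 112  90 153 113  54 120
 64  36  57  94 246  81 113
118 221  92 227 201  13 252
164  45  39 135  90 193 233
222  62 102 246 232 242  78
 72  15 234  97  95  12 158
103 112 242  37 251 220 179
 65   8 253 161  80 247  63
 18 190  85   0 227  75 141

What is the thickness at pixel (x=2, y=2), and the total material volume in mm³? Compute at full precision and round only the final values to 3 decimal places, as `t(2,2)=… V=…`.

t(2,2)=3.654 V=460.815

span = t_max - t_min = 4.47 - 0.82 = 3.650
L(2,2) = 57, L_eff = 57/255 = 0.223529
t(2,2) = 4.47 - 3.650·0.223529 = 3.654
Σt over all 10·7 pixels = 156903/850 ≈ 184.5917647
V = pitch²·Σt = 1.58²·156903/850 = 460.815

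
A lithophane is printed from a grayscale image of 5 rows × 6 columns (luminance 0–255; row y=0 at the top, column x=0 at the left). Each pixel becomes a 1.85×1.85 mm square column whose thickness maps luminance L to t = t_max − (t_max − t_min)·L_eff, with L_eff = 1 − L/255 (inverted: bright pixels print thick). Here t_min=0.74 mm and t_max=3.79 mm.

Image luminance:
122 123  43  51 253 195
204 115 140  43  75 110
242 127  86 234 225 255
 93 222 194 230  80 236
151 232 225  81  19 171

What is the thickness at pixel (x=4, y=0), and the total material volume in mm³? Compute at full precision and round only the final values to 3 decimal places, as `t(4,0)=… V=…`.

span = t_max - t_min = 3.79 - 0.74 = 3.050
L(4,0) = 253, L_eff = 1 - 253/255 = 0.007843 (inverted)
t(4,0) = 3.79 - 3.050·0.007843 = 3.766
Σt over all 5·6 pixels = 392417/5100 ≈ 76.9445098
V = pitch²·Σt = 1.85²·392417/5100 = 263.343

t(4,0)=3.766 V=263.343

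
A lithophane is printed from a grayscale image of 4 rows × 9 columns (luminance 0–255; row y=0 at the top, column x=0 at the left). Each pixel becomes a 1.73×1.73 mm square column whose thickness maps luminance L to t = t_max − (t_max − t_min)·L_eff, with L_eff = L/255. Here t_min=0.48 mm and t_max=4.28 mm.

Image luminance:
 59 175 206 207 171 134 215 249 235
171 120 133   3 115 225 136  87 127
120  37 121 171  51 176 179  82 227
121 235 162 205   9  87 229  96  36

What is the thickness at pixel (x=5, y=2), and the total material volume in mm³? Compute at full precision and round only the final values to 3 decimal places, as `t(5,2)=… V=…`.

span = t_max - t_min = 4.28 - 0.48 = 3.800
L(5,2) = 176, L_eff = 176/255 = 0.690196
t(5,2) = 4.28 - 3.800·0.690196 = 1.657
Σt over all 4·9 pixels = 33108/425 ≈ 77.9011765
V = pitch²·Σt = 1.73²·33108/425 = 233.150

t(5,2)=1.657 V=233.150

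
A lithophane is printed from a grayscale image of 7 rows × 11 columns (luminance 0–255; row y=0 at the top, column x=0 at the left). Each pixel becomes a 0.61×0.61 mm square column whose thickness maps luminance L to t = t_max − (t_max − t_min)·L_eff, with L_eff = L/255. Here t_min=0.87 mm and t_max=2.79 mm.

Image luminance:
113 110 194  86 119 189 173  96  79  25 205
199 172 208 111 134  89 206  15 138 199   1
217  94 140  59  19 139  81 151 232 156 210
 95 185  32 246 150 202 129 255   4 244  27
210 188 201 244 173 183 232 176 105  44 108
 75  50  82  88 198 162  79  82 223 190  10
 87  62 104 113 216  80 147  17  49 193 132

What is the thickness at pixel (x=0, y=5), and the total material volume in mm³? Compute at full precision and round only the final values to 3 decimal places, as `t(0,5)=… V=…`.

span = t_max - t_min = 2.79 - 0.87 = 1.920
L(0,5) = 75, L_eff = 75/255 = 0.294118
t(0,5) = 2.79 - 1.920·0.294118 = 2.225
Σt over all 7·11 pixels = 1171271/8500 ≈ 137.7965882
V = pitch²·Σt = 0.61²·1171271/8500 = 51.274

t(0,5)=2.225 V=51.274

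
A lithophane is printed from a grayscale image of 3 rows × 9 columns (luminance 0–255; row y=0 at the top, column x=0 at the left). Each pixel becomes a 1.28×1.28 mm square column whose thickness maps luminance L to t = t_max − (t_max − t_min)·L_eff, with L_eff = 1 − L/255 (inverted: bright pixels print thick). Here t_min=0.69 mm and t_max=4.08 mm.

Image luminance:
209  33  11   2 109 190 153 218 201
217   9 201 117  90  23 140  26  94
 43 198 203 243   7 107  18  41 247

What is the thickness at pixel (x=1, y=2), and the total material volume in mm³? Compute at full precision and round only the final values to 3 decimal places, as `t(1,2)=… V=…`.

span = t_max - t_min = 4.08 - 0.69 = 3.390
L(1,2) = 198, L_eff = 1 - 198/255 = 0.223529 (inverted)
t(1,2) = 4.08 - 3.390·0.223529 = 3.322
Σt over all 3·9 pixels = 102861/1700 ≈ 60.5064706
V = pitch²·Σt = 1.28²·102861/1700 = 99.134

t(1,2)=3.322 V=99.134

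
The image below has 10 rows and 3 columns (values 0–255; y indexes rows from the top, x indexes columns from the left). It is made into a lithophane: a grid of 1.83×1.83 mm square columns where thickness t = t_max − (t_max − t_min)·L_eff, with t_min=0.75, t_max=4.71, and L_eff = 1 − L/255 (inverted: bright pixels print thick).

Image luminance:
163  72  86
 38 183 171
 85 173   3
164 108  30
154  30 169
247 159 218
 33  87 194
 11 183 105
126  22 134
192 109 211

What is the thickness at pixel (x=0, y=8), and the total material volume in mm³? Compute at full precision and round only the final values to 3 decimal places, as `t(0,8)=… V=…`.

span = t_max - t_min = 4.71 - 0.75 = 3.960
L(0,8) = 126, L_eff = 1 - 126/255 = 0.505882 (inverted)
t(0,8) = 4.71 - 3.960·0.505882 = 2.707
Σt over all 10·3 pixels = 67437/850 ≈ 79.3376471
V = pitch²·Σt = 1.83²·67437/850 = 265.694

t(0,8)=2.707 V=265.694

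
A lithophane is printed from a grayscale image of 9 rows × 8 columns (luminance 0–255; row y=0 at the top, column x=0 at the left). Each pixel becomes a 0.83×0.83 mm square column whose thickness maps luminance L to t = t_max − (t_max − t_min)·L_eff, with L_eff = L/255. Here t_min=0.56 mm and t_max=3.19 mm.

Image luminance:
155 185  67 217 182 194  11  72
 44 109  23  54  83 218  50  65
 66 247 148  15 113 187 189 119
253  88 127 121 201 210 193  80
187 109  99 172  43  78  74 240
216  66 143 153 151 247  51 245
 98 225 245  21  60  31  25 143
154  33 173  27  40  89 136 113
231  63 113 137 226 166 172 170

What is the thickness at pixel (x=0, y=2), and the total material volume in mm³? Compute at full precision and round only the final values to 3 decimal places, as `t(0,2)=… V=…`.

t(0,2)=2.509 V=92.497

span = t_max - t_min = 3.19 - 0.56 = 2.630
L(0,2) = 66, L_eff = 66/255 = 0.258824
t(0,2) = 3.19 - 2.630·0.258824 = 2.509
Σt over all 9·8 pixels = 3423827/25500 ≈ 134.2677255
V = pitch²·Σt = 0.83²·3423827/25500 = 92.497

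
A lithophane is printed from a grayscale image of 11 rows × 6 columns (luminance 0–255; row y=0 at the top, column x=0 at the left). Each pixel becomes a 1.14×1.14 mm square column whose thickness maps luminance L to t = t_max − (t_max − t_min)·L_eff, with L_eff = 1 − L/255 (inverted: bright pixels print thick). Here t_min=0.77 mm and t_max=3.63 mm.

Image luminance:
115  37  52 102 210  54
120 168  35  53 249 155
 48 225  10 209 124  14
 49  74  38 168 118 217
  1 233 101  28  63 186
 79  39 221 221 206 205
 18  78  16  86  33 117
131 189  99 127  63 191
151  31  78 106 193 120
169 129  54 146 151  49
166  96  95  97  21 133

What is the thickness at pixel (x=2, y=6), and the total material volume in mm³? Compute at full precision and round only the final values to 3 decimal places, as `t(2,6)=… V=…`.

t(2,6)=0.949 V=173.324

span = t_max - t_min = 3.63 - 0.77 = 2.860
L(2,6) = 16, L_eff = 1 - 16/255 = 0.937255 (inverted)
t(2,6) = 3.63 - 2.860·0.937255 = 0.949
Σt over all 11·6 pixels = 340087/2550 ≈ 133.3674510
V = pitch²·Σt = 1.14²·340087/2550 = 173.324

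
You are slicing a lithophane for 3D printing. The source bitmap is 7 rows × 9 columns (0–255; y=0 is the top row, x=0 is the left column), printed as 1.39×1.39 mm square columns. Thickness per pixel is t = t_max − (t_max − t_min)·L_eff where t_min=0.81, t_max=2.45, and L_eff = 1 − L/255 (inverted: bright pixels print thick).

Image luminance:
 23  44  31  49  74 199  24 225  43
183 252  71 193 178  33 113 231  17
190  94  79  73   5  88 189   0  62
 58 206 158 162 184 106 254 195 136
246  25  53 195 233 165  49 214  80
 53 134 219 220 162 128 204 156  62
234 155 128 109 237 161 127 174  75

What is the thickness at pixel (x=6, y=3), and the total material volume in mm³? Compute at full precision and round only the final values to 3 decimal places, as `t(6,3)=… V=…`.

span = t_max - t_min = 2.45 - 0.81 = 1.640
L(6,3) = 254, L_eff = 1 - 254/255 = 0.003922 (inverted)
t(6,3) = 2.45 - 1.640·0.003922 = 2.444
Σt over all 7·9 pixels = 176623/1700 ≈ 103.8958824
V = pitch²·Σt = 1.39²·176623/1700 = 200.737

t(6,3)=2.444 V=200.737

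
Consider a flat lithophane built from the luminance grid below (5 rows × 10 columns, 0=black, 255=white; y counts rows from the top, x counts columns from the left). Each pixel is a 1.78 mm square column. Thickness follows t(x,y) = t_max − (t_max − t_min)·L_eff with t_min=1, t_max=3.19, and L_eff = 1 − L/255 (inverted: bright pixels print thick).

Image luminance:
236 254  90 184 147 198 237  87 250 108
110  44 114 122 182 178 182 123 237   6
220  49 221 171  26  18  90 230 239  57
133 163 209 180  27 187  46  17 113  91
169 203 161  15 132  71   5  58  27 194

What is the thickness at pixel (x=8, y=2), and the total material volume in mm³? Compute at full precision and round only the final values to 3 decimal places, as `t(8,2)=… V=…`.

span = t_max - t_min = 3.19 - 1 = 2.190
L(8,2) = 239, L_eff = 1 - 239/255 = 0.062745 (inverted)
t(8,2) = 3.19 - 2.190·0.062745 = 3.053
Σt over all 5·10 pixels = 907603/8500 ≈ 106.7768235
V = pitch²·Σt = 1.78²·907603/8500 = 338.312

t(8,2)=3.053 V=338.312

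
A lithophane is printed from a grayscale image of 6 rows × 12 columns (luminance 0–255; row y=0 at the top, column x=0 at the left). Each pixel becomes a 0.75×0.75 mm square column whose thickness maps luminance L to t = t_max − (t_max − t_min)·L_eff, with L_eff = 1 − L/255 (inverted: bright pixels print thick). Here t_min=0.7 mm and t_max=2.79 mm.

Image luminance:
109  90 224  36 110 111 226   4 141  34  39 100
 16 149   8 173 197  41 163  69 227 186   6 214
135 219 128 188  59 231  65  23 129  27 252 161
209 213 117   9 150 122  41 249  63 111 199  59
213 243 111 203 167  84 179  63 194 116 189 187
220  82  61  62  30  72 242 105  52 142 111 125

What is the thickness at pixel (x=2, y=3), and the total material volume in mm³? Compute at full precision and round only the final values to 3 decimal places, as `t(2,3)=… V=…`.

t(2,3)=1.659 V=70.235

span = t_max - t_min = 2.79 - 0.7 = 2.090
L(2,3) = 117, L_eff = 1 - 117/255 = 0.541176 (inverted)
t(2,3) = 2.79 - 2.090·0.541176 = 1.659
Σt over all 6·12 pixels = 636793/5100 ≈ 124.8613725
V = pitch²·Σt = 0.75²·636793/5100 = 70.235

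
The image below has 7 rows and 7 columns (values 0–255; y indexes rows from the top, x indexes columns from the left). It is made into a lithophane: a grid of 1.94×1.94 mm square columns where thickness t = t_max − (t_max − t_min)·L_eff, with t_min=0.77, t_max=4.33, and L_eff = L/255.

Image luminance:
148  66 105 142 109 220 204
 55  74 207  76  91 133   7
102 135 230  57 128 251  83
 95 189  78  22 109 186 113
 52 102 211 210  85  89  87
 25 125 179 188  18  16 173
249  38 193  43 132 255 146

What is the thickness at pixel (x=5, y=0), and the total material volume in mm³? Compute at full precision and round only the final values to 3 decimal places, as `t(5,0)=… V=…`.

span = t_max - t_min = 4.33 - 0.77 = 3.560
L(5,0) = 220, L_eff = 220/255 = 0.862745
t(5,0) = 4.33 - 3.560·0.862745 = 1.259
Σt over all 7·7 pixels = 3263299/25500 ≈ 127.9725098
V = pitch²·Σt = 1.94²·3263299/25500 = 481.637

t(5,0)=1.259 V=481.637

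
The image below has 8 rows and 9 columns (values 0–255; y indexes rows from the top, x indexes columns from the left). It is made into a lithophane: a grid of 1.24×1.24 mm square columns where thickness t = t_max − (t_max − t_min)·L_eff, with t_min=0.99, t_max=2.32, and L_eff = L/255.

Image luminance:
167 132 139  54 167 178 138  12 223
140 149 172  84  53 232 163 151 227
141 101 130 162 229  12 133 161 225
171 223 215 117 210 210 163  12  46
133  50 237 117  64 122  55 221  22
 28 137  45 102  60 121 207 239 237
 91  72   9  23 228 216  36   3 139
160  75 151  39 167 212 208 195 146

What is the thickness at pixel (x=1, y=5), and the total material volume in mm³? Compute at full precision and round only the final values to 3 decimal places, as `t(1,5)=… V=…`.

t(1,5)=1.605 V=179.780

span = t_max - t_min = 2.32 - 0.99 = 1.330
L(1,5) = 137, L_eff = 137/255 = 0.537255
t(1,5) = 2.32 - 1.330·0.537255 = 1.605
Σt over all 8·9 pixels = 993841/8500 ≈ 116.9224706
V = pitch²·Σt = 1.24²·993841/8500 = 179.780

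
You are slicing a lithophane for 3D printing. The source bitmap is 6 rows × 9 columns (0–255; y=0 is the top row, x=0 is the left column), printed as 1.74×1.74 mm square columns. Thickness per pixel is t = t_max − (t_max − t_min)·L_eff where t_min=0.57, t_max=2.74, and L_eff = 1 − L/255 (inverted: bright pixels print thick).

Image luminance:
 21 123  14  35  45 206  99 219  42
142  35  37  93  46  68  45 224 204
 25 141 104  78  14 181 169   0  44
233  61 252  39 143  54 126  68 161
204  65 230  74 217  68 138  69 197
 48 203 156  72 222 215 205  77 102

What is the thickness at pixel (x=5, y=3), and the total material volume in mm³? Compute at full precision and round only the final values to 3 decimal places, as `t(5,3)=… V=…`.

span = t_max - t_min = 2.74 - 0.57 = 2.170
L(5,3) = 54, L_eff = 1 - 54/255 = 0.788235 (inverted)
t(5,3) = 2.74 - 2.170·0.788235 = 1.030
Σt over all 6·9 pixels = 706697/8500 ≈ 83.1408235
V = pitch²·Σt = 1.74²·706697/8500 = 251.717

t(5,3)=1.030 V=251.717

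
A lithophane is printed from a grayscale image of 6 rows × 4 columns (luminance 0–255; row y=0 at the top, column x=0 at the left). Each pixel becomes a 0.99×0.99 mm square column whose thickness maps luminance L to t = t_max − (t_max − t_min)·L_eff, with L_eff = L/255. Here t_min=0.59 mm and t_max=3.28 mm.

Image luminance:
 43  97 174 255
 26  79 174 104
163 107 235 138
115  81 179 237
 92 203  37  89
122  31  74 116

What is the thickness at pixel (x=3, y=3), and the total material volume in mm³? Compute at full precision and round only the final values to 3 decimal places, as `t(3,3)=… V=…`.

span = t_max - t_min = 3.28 - 0.59 = 2.690
L(3,3) = 237, L_eff = 237/255 = 0.929412
t(3,3) = 3.28 - 2.690·0.929412 = 0.780
Σt over all 6·4 pixels = 1208161/25500 ≈ 47.3788627
V = pitch²·Σt = 0.99²·1208161/25500 = 46.436

t(3,3)=0.780 V=46.436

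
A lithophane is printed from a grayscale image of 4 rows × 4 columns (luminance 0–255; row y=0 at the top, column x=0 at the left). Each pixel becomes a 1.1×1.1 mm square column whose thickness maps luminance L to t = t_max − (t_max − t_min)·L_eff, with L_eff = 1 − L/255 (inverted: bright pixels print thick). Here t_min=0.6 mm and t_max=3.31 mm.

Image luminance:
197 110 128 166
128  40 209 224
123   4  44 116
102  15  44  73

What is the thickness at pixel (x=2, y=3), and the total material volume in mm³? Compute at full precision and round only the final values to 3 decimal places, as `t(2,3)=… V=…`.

t(2,3)=1.068 V=33.772

span = t_max - t_min = 3.31 - 0.6 = 2.710
L(2,3) = 44, L_eff = 1 - 44/255 = 0.827451 (inverted)
t(2,3) = 3.31 - 2.710·0.827451 = 1.068
Σt over all 4·4 pixels = 711733/25500 ≈ 27.9110980
V = pitch²·Σt = 1.1²·711733/25500 = 33.772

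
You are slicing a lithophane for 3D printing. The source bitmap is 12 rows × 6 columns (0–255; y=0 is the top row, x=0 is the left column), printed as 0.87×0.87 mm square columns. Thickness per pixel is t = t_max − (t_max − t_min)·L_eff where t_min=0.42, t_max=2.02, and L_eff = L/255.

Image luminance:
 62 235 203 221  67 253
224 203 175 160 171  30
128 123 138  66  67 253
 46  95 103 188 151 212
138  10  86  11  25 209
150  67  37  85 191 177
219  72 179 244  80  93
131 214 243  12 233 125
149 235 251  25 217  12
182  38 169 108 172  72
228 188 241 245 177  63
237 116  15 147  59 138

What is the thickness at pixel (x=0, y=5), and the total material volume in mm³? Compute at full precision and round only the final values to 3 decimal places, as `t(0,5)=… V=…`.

t(0,5)=1.079 V=62.169

span = t_max - t_min = 2.02 - 0.42 = 1.600
L(0,5) = 150, L_eff = 150/255 = 0.588235
t(0,5) = 2.02 - 1.600·0.588235 = 1.079
Σt over all 12·6 pixels = 34908/425 ≈ 82.1364706
V = pitch²·Σt = 0.87²·34908/425 = 62.169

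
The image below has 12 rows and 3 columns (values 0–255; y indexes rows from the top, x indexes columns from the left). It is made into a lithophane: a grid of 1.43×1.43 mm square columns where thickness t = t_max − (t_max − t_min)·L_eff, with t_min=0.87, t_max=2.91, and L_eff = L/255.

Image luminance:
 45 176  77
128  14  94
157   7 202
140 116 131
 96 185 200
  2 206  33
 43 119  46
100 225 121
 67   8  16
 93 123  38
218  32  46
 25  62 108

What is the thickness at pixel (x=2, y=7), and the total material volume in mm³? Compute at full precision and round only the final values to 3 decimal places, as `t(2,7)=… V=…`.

span = t_max - t_min = 2.91 - 0.87 = 2.040
L(2,7) = 121, L_eff = 121/255 = 0.474510
t(2,7) = 2.91 - 2.040·0.474510 = 1.942
Σt over all 12·3 pixels = 76.768
V = pitch²·Σt = 1.43²·76.768 = 156.983

t(2,7)=1.942 V=156.983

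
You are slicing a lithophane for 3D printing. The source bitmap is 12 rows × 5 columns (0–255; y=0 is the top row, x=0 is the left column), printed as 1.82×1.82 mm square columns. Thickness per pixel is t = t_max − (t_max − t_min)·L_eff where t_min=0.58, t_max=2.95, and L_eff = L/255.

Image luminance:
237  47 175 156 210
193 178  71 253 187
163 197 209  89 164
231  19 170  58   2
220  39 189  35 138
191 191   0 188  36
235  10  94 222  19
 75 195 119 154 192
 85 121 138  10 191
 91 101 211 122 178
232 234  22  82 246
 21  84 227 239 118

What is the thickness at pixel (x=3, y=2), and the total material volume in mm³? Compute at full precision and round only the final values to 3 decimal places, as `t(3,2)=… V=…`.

t(3,2)=2.123 V=330.649

span = t_max - t_min = 2.95 - 0.58 = 2.370
L(3,2) = 89, L_eff = 89/255 = 0.349020
t(3,2) = 2.95 - 2.370·0.349020 = 2.123
Σt over all 12·5 pixels = 212121/2125 ≈ 99.8216471
V = pitch²·Σt = 1.82²·212121/2125 = 330.649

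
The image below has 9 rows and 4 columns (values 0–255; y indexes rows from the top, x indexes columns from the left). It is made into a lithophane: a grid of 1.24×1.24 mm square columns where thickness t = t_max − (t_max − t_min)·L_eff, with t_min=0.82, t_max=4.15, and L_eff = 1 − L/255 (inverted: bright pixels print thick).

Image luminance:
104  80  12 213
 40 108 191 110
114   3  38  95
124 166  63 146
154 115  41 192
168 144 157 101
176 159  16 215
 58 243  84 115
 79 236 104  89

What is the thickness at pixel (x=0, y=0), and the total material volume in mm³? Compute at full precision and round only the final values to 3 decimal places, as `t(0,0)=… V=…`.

t(0,0)=2.178 V=130.787

span = t_max - t_min = 4.15 - 0.82 = 3.330
L(0,0) = 104, L_eff = 1 - 104/255 = 0.592157 (inverted)
t(0,0) = 4.15 - 3.330·0.592157 = 2.178
Σt over all 9·4 pixels = 723003/8500 ≈ 85.0591765
V = pitch²·Σt = 1.24²·723003/8500 = 130.787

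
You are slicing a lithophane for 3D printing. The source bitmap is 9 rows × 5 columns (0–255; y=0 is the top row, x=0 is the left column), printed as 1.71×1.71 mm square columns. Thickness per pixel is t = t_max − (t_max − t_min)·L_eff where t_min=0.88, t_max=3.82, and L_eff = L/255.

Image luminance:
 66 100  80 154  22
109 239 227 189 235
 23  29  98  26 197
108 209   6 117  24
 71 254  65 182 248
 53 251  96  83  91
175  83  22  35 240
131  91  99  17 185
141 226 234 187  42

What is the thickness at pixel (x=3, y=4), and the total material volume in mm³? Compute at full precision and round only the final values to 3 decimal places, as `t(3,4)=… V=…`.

t(3,4)=1.722 V=315.208

span = t_max - t_min = 3.82 - 0.88 = 2.940
L(3,4) = 182, L_eff = 182/255 = 0.713725
t(3,4) = 3.82 - 2.940·0.713725 = 1.722
Σt over all 9·5 pixels = 91627/850 ≈ 107.7964706
V = pitch²·Σt = 1.71²·91627/850 = 315.208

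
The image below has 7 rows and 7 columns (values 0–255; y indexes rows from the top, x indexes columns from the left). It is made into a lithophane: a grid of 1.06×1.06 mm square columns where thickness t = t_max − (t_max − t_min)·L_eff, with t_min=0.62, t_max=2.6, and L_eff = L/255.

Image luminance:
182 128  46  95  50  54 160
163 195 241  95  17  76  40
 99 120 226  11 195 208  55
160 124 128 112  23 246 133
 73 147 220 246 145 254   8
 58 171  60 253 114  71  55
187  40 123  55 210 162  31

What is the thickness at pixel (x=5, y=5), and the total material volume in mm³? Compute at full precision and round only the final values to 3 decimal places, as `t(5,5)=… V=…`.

t(5,5)=2.049 V=90.233

span = t_max - t_min = 2.6 - 0.62 = 1.980
L(5,5) = 71, L_eff = 71/255 = 0.278431
t(5,5) = 2.6 - 1.980·0.278431 = 2.049
Σt over all 7·7 pixels = 68261/850 ≈ 80.3070588
V = pitch²·Σt = 1.06²·68261/850 = 90.233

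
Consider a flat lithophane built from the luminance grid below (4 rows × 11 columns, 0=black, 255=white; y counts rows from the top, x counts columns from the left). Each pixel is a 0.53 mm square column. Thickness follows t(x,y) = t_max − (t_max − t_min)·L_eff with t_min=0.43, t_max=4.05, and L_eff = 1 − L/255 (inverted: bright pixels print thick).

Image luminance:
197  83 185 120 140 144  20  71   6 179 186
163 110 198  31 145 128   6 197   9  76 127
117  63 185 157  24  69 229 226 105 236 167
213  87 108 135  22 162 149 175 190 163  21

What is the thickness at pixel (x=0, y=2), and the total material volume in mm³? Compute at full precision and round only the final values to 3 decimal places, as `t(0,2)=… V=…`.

t(0,2)=2.091 V=27.343

span = t_max - t_min = 4.05 - 0.43 = 3.620
L(0,2) = 117, L_eff = 1 - 117/255 = 0.541176 (inverted)
t(0,2) = 4.05 - 3.620·0.541176 = 2.091
Σt over all 4·11 pixels = 620537/6375 ≈ 97.3391373
V = pitch²·Σt = 0.53²·620537/6375 = 27.343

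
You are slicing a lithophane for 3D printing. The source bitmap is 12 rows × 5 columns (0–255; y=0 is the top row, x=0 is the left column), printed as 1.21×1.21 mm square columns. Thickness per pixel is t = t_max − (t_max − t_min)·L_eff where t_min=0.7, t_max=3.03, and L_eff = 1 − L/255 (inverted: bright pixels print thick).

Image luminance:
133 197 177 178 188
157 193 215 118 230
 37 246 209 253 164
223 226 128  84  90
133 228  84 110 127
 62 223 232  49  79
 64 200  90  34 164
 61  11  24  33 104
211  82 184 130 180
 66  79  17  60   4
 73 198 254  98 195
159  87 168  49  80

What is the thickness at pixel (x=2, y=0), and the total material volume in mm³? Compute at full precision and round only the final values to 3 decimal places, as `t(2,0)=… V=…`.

span = t_max - t_min = 3.03 - 0.7 = 2.330
L(2,0) = 177, L_eff = 1 - 177/255 = 0.305882 (inverted)
t(2,0) = 3.03 - 2.330·0.305882 = 2.317
Σt over all 12·5 pixels = 243263/2125 ≈ 114.4767059
V = pitch²·Σt = 1.21²·243263/2125 = 167.605

t(2,0)=2.317 V=167.605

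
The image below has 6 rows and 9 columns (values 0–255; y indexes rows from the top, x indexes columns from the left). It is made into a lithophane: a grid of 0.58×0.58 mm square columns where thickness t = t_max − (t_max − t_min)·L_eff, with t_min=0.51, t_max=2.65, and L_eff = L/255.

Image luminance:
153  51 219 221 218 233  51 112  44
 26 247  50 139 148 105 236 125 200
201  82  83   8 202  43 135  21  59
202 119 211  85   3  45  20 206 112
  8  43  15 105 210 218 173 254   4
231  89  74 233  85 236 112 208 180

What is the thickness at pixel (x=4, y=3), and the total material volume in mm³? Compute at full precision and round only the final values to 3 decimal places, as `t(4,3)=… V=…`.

t(4,3)=2.625 V=28.679

span = t_max - t_min = 2.65 - 0.51 = 2.140
L(4,3) = 3, L_eff = 3/255 = 0.011765
t(4,3) = 2.65 - 2.140·0.011765 = 2.625
Σt over all 6·9 pixels = 543487/6375 ≈ 85.2528627
V = pitch²·Σt = 0.58²·543487/6375 = 28.679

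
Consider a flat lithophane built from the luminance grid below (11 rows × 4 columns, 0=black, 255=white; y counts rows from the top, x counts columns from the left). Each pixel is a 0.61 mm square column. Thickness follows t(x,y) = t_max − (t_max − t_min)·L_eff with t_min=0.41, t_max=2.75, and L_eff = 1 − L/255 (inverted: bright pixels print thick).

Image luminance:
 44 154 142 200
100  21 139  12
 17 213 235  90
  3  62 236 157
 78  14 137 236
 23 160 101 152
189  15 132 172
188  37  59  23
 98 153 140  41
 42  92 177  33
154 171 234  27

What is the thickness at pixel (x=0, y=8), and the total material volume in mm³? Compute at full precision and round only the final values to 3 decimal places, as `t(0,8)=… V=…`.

span = t_max - t_min = 2.75 - 0.41 = 2.340
L(0,8) = 98, L_eff = 1 - 98/255 = 0.615686 (inverted)
t(0,8) = 2.75 - 2.340·0.615686 = 1.309
Σt over all 11·4 pixels = 267887/4250 ≈ 63.0322353
V = pitch²·Σt = 0.61²·267887/4250 = 23.454

t(0,8)=1.309 V=23.454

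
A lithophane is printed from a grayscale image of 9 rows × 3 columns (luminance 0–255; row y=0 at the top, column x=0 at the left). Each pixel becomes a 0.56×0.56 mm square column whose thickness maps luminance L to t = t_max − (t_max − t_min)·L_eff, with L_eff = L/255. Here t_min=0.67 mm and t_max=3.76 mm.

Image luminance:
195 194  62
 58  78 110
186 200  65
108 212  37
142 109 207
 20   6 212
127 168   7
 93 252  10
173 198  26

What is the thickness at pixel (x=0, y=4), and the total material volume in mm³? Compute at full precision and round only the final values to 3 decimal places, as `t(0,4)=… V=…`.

span = t_max - t_min = 3.76 - 0.67 = 3.090
L(0,4) = 142, L_eff = 142/255 = 0.556863
t(0,4) = 3.76 - 3.090·0.556863 = 2.039
Σt over all 9·3 pixels = 105531/1700 ≈ 62.0770588
V = pitch²·Σt = 0.56²·105531/1700 = 19.467

t(0,4)=2.039 V=19.467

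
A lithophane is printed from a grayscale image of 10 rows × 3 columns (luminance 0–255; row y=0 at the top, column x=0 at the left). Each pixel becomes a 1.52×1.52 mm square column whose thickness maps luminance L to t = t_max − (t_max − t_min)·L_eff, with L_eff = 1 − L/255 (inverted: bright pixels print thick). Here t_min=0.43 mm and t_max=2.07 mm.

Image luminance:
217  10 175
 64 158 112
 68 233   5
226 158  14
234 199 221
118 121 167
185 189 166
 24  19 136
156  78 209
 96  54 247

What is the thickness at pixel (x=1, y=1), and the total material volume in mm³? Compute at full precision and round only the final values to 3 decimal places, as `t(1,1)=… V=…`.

span = t_max - t_min = 2.07 - 0.43 = 1.640
L(1,1) = 158, L_eff = 1 - 158/255 = 0.380392 (inverted)
t(1,1) = 2.07 - 1.640·0.380392 = 1.446
Σt over all 10·3 pixels = 165771/4250 ≈ 39.0049412
V = pitch²·Σt = 1.52²·165771/4250 = 90.117

t(1,1)=1.446 V=90.117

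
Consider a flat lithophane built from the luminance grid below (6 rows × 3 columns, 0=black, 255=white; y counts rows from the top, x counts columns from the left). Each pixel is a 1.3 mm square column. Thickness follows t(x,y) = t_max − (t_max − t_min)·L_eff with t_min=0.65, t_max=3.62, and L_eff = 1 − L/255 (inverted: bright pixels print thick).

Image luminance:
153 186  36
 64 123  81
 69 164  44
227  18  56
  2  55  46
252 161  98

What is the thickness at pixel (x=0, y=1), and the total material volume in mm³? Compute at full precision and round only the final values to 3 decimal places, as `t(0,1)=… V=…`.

t(0,1)=1.395 V=55.892

span = t_max - t_min = 3.62 - 0.65 = 2.970
L(0,1) = 64, L_eff = 1 - 64/255 = 0.749020 (inverted)
t(0,1) = 3.62 - 2.970·0.749020 = 1.395
Σt over all 6·3 pixels = 56223/1700 ≈ 33.0723529
V = pitch²·Σt = 1.3²·56223/1700 = 55.892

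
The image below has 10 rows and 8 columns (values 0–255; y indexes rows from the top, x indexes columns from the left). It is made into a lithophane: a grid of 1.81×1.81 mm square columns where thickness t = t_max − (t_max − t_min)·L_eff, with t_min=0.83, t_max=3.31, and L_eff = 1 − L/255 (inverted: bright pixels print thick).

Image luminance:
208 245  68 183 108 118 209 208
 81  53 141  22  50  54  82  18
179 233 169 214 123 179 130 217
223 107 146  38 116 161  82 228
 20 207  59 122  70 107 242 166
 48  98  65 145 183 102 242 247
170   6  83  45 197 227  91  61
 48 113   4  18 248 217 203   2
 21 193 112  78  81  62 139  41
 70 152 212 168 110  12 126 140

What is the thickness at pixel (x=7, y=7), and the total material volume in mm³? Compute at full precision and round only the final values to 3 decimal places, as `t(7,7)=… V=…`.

span = t_max - t_min = 3.31 - 0.83 = 2.480
L(7,7) = 2, L_eff = 1 - 2/255 = 0.992157 (inverted)
t(7,7) = 3.31 - 2.480·0.992157 = 0.849
Σt over all 10·8 pixels = 347064/2125 ≈ 163.3242353
V = pitch²·Σt = 1.81²·347064/2125 = 535.067

t(7,7)=0.849 V=535.067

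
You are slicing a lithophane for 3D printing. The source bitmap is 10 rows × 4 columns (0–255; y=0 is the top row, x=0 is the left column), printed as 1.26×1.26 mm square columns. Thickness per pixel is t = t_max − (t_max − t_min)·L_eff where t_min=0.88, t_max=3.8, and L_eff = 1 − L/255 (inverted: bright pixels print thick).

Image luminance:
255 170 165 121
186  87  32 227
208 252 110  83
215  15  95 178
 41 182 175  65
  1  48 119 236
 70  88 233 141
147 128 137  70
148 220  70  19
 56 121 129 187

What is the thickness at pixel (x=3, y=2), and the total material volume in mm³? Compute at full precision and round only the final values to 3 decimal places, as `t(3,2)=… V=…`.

span = t_max - t_min = 3.8 - 0.88 = 2.920
L(3,2) = 83, L_eff = 1 - 83/255 = 0.674510 (inverted)
t(3,2) = 3.8 - 2.920·0.674510 = 1.830
Σt over all 10·4 pixels = 121238/1275 ≈ 95.0886275
V = pitch²·Σt = 1.26²·121238/1275 = 150.963

t(3,2)=1.830 V=150.963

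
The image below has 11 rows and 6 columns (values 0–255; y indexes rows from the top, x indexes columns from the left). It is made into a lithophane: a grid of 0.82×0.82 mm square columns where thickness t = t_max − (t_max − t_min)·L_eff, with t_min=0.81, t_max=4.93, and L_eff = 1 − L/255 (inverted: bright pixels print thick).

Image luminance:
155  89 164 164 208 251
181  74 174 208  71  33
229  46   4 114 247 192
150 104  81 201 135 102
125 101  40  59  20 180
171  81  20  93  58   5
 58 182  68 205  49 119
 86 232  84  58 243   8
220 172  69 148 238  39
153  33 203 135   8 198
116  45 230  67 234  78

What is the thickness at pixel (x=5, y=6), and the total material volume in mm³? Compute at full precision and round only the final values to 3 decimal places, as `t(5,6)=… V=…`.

t(5,6)=2.733 V=124.031

span = t_max - t_min = 4.93 - 0.81 = 4.120
L(5,6) = 119, L_eff = 1 - 119/255 = 0.533333 (inverted)
t(5,6) = 4.93 - 4.120·0.533333 = 2.733
Σt over all 11·6 pixels = 2351863/12750 ≈ 184.4598431
V = pitch²·Σt = 0.82²·2351863/12750 = 124.031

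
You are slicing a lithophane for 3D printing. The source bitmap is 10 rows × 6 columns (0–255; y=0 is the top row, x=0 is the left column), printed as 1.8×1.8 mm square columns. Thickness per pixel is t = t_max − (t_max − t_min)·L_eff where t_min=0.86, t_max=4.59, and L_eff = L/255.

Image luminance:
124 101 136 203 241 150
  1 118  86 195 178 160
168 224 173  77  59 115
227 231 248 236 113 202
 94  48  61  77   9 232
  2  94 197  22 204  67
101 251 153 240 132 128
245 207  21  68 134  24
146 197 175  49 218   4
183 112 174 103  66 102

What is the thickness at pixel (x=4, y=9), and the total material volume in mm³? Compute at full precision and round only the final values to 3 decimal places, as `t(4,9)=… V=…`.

t(4,9)=3.625 V=508.129

span = t_max - t_min = 4.59 - 0.86 = 3.730
L(4,9) = 66, L_eff = 66/255 = 0.258824
t(4,9) = 4.59 - 3.730·0.258824 = 3.625
Σt over all 10·6 pixels = 666527/4250 ≈ 156.8298824
V = pitch²·Σt = 1.8²·666527/4250 = 508.129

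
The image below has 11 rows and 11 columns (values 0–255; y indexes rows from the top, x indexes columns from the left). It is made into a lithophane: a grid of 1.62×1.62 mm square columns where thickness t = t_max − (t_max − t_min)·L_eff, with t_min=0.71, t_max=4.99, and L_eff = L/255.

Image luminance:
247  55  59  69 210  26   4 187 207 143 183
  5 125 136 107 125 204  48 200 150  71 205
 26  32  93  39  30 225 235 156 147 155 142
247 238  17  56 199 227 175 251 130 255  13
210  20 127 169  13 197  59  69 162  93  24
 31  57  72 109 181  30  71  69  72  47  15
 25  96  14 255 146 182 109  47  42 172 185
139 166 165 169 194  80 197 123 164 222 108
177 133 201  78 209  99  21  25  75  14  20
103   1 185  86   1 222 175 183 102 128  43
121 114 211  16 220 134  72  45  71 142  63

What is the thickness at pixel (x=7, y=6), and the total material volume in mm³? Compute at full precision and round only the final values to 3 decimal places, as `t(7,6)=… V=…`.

span = t_max - t_min = 4.99 - 0.71 = 4.280
L(7,6) = 47, L_eff = 47/255 = 0.184314
t(7,6) = 4.99 - 4.280·0.184314 = 4.201
Σt over all 11·11 pixels = 3100499/8500 ≈ 364.7645882
V = pitch²·Σt = 1.62²·3100499/8500 = 957.288

t(7,6)=4.201 V=957.288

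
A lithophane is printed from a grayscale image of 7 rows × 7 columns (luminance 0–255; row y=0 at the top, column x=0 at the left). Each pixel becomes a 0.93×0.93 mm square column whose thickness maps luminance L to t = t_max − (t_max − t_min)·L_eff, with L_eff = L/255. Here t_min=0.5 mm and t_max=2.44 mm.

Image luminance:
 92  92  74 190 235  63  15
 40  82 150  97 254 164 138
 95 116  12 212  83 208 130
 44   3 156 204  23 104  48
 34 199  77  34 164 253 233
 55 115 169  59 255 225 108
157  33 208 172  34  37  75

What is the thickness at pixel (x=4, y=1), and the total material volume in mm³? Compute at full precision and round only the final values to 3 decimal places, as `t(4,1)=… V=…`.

span = t_max - t_min = 2.44 - 0.5 = 1.940
L(4,1) = 254, L_eff = 254/255 = 0.996078
t(4,1) = 2.44 - 1.940·0.996078 = 0.508
Σt over all 7·7 pixels = 6399/85 ≈ 75.2823529
V = pitch²·Σt = 0.93²·6399/85 = 65.112

t(4,1)=0.508 V=65.112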